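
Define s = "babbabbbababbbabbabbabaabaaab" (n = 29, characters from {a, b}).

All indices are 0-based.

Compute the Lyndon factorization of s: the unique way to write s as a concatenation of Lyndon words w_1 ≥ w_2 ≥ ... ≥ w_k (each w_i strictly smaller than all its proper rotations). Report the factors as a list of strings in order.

emit factor 1: 'b' (i=0, period=1)
emit factor 2: 'abbabbb' (i=1, period=7)
emit factor 3: 'ababbbabbabb' (i=8, period=12)
emit factor 4: 'ab' (i=20, period=2)
emit factor 5: 'aab' (i=22, period=3)
emit factor 6: 'aaab' (i=25, period=4)

["b", "abbabbb", "ababbbabbabb", "ab", "aab", "aaab"]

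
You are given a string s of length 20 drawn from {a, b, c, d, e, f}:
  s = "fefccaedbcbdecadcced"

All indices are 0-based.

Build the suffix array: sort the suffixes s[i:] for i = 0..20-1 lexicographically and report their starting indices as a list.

rank | idx | suffix
   0 |  14 | adcced
   1 |   5 | aedbcbdecadcced
   2 |   8 | bcbdecadcced
   3 |  10 | bdecadcced
   4 |  13 | cadcced
   5 |   4 | caedbcbdecadcced
   6 |   9 | cbdecadcced
   7 |   3 | ccaedbcbdecadcced
   8 |  16 | cced
   9 |  17 | ced
  10 |  19 | d
  11 |   7 | dbcbdecadcced
  12 |  15 | dcced
  13 |  11 | decadcced
  14 |  12 | ecadcced
  15 |  18 | ed
  16 |   6 | edbcbdecadcced
  17 |   1 | efccaedbcbdecadcced
  18 |   2 | fccaedbcbdecadcced
  19 |   0 | fefccaedbcbdecadcced

[14, 5, 8, 10, 13, 4, 9, 3, 16, 17, 19, 7, 15, 11, 12, 18, 6, 1, 2, 0]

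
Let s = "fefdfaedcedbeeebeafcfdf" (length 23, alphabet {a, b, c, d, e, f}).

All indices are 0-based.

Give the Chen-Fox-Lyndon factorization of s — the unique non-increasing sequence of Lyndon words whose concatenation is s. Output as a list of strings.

emit factor 1: 'f' (i=0, period=1)
emit factor 2: 'ef' (i=1, period=2)
emit factor 3: 'df' (i=3, period=2)
emit factor 4: 'aedcedbeeebeafcfdf' (i=5, period=18)

["f", "ef", "df", "aedcedbeeebeafcfdf"]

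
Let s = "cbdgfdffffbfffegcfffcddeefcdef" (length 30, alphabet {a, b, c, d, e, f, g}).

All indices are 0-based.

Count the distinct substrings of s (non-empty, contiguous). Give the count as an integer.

427

rank | idx | suffix
   0 |   1 | bdgfdffffbfffegcfffcddeefcdef
   1 |  10 | bfffegcfffcddeefcdef
   2 |   0 | cbdgfdffffbfffegcfffcddeefcdef
   3 |  20 | cddeefcdef
   4 |  26 | cdef
   5 |  16 | cfffcddeefcdef
   6 |  21 | ddeefcdef
   7 |  22 | deefcdef
   8 |  27 | def
   9 |   5 | dffffbfffegcfffcddeefcdef
  10 |   2 | dgfdffffbfffegcfffcddeefcdef
  11 |  23 | eefcdef
  12 |  28 | ef
  13 |  24 | efcdef
  14 |  14 | egcfffcddeefcdef
  15 |  29 | f
  16 |   9 | fbfffegcfffcddeefcdef
  17 |  19 | fcddeefcdef
  18 |  25 | fcdef
  19 |   4 | fdffffbfffegcfffcddeefcdef
  20 |  13 | fegcfffcddeefcdef
  21 |   8 | ffbfffegcfffcddeefcdef
  22 |  18 | ffcddeefcdef
  23 |  12 | ffegcfffcddeefcdef
  24 |   7 | fffbfffegcfffcddeefcdef
  25 |  17 | fffcddeefcdef
  26 |  11 | fffegcfffcddeefcdef
  27 |   6 | ffffbfffegcfffcddeefcdef
  28 |  15 | gcfffcddeefcdef
  29 |   3 | gfdffffbfffegcfffcddeefcdef

SA = [1, 10, 0, 20, 26, 16, 21, 22, 27, 5, 2, 23, 28, 24, 14, 29, 9, 19, 25, 4, 13, 8, 18, 12, 7, 17, 11, 6, 15, 3]
[i] adj suffixes → lcp
  [1] 1/10 → 1 ('b')
  [2] 10/0 → 0 ('')
  [3] 0/20 → 1 ('c')
  [4] 20/26 → 2 ('cd')
  [5] 26/16 → 1 ('c')
  [6] 16/21 → 0 ('')
  [7] 21/22 → 1 ('d')
  [8] 22/27 → 2 ('de')
  [9] 27/5 → 1 ('d')
  [10] 5/2 → 1 ('d')
  [11] 2/23 → 0 ('')
  [12] 23/28 → 1 ('e')
  [13] 28/24 → 2 ('ef')
  [14] 24/14 → 1 ('e')
  [15] 14/29 → 0 ('')
  [16] 29/9 → 1 ('f')
  [17] 9/19 → 1 ('f')
  [18] 19/25 → 3 ('fcd')
  [19] 25/4 → 1 ('f')
  [20] 4/13 → 1 ('f')
  [21] 13/8 → 1 ('f')
  [22] 8/18 → 2 ('ff')
  [23] 18/12 → 2 ('ff')
  [24] 12/7 → 2 ('ff')
  [25] 7/17 → 3 ('fff')
  [26] 17/11 → 3 ('fff')
  [27] 11/6 → 3 ('fff')
  [28] 6/15 → 0 ('')
  [29] 15/3 → 1 ('g')

n(n+1)/2 = 30·31/2 = 465
Σ LCP = 0 + 1 + 0 + 1 + 2 + 1 + 0 + 1 + 2 + 1 + 1 + 0 + 1 + 2 + 1 + 0 + 1 + 1 + 3 + 1 + 1 + 1 + 2 + 2 + 2 + 3 + 3 + 3 + 0 + 1 = 38
distinct = 465 − 38 = 427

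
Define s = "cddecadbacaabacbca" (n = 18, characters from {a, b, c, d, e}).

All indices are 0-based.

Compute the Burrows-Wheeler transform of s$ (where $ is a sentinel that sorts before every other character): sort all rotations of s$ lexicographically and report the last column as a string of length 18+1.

accabbcdacbaea$acdd

rank  rotation             last
    0  $cddecadbacaabacbca  a
    1  a$cddecadbacaabacbc  c
    2  aabacbca$cddecadbac  c
    3  abacbca$cddecadbaca  a
    4  acaabacbca$cddecadb  b
    5  acbca$cddecadbacaab  b
    6  adbacaabacbca$cddec  c
    7  bacaabacbca$cddecad  d
    8  bacbca$cddecadbacaa  a
    9  bca$cddecadbacaabac  c
   10  ca$cddecadbacaabacb  b
   11  caabacbca$cddecadba  a
   12  cadbacaabacbca$cdde  e
   13  cbca$cddecadbacaaba  a
   14  cddecadbacaabacbca$  $
   15  dbacaabacbca$cddeca  a
   16  ddecadbacaabacbca$c  c
   17  decadbacaabacbca$cd  d
   18  ecadbacaabacbca$cdd  d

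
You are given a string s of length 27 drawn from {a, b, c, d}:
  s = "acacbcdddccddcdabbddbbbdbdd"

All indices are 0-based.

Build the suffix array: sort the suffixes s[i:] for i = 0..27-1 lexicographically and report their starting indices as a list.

rank | idx | suffix
   0 |  15 | abbddbbbdbdd
   1 |   0 | acacbcdddccddcdabbddbbbdbdd
   2 |   2 | acbcdddccddcdabbddbbbdbdd
   3 |  20 | bbbdbdd
   4 |  21 | bbdbdd
   5 |  16 | bbddbbbdbdd
   6 |   4 | bcdddccddcdabbddbbbdbdd
   7 |  22 | bdbdd
   8 |  24 | bdd
   9 |  17 | bddbbbdbdd
  10 |   1 | cacbcdddccddcdabbddbbbdbdd
  11 |   3 | cbcdddccddcdabbddbbbdbdd
  12 |   9 | ccddcdabbddbbbdbdd
  13 |  13 | cdabbddbbbdbdd
  14 |  10 | cddcdabbddbbbdbdd
  15 |   5 | cdddccddcdabbddbbbdbdd
  16 |  26 | d
  17 |  14 | dabbddbbbdbdd
  18 |  19 | dbbbdbdd
  19 |  23 | dbdd
  20 |   8 | dccddcdabbddbbbdbdd
  21 |  12 | dcdabbddbbbdbdd
  22 |  25 | dd
  23 |  18 | ddbbbdbdd
  24 |   7 | ddccddcdabbddbbbdbdd
  25 |  11 | ddcdabbddbbbdbdd
  26 |   6 | dddccddcdabbddbbbdbdd

[15, 0, 2, 20, 21, 16, 4, 22, 24, 17, 1, 3, 9, 13, 10, 5, 26, 14, 19, 23, 8, 12, 25, 18, 7, 11, 6]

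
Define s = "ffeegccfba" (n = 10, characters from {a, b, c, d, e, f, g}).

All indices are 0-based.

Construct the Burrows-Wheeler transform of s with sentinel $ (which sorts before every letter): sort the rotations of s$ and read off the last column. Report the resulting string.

rank  rotation     last
    0  $ffeegccfba  a
    1  a$ffeegccfb  b
    2  ba$ffeegccf  f
    3  ccfba$ffeeg  g
    4  cfba$ffeegc  c
    5  eegccfba$ff  f
    6  egccfba$ffe  e
    7  fba$ffeegcc  c
    8  feegccfba$f  f
    9  ffeegccfba$  $
   10  gccfba$ffee  e

abfgcfecf$e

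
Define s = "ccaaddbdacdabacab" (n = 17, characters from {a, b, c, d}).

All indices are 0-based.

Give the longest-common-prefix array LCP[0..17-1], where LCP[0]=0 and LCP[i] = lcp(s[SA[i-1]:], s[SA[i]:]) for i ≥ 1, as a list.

sorted suffixes:
  #0 SA[0]=2  'aaddbdacdabacab'
  #1 SA[1]=15  'ab'
  #2 SA[2]=11  'abacab'
  #3 SA[3]=13  'acab'
  #4 SA[4]=8  'acdabacab'
  #5 SA[5]=3  'addbdacdabacab'
  #6 SA[6]=16  'b'
  #7 SA[7]=12  'bacab'
  #8 SA[8]=6  'bdacdabacab'
  #9 SA[9]=1  'caaddbdacdabacab'
  #10 SA[10]=14  'cab'
  #11 SA[11]=0  'ccaaddbdacdabacab'
  #12 SA[12]=9  'cdabacab'
  #13 SA[13]=10  'dabacab'
  #14 SA[14]=7  'dacdabacab'
  #15 SA[15]=5  'dbdacdabacab'
  #16 SA[16]=4  'ddbdacdabacab'

SA = [2, 15, 11, 13, 8, 3, 16, 12, 6, 1, 14, 0, 9, 10, 7, 5, 4]
i: (SA[i-1],SA[i]) lcp shared
  1: (2,15) 1 'a'
  2: (15,11) 2 'ab'
  3: (11,13) 1 'a'
  4: (13,8) 2 'ac'
  5: (8,3) 1 'a'
  6: (3,16) 0 ''
  7: (16,12) 1 'b'
  8: (12,6) 1 'b'
  9: (6,1) 0 ''
  10: (1,14) 2 'ca'
  11: (14,0) 1 'c'
  12: (0,9) 1 'c'
  13: (9,10) 0 ''
  14: (10,7) 2 'da'
  15: (7,5) 1 'd'
  16: (5,4) 1 'd'

[0, 1, 2, 1, 2, 1, 0, 1, 1, 0, 2, 1, 1, 0, 2, 1, 1]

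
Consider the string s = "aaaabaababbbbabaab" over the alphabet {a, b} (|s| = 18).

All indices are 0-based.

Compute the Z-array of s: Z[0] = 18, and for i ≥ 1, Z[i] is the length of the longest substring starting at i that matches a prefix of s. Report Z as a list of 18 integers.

[18, 3, 2, 1, 0, 2, 1, 0, 1, 0, 0, 0, 0, 1, 0, 2, 1, 0]

Z[0]=18
i=1: fresh scan; Z[1]=3 scan→box=[1,4)
i=2: min(r-i=2, Z[1]=3)=2; Z[2]=2
i=3: min(r-i=1, Z[2]=2)=1; Z[3]=1
i=4: fresh scan; Z[4]=0
i=5: fresh scan; Z[5]=2 scan→box=[5,7)
i=6: min(r-i=1, Z[1]=3)=1; Z[6]=1
i=7: fresh scan; Z[7]=0
i=8: fresh scan; Z[8]=1 scan→box=[8,9)
i=9: fresh scan; Z[9]=0
i=10: fresh scan; Z[10]=0
i=11: fresh scan; Z[11]=0
i=12: fresh scan; Z[12]=0
i=13: fresh scan; Z[13]=1 scan→box=[13,14)
i=14: fresh scan; Z[14]=0
i=15: fresh scan; Z[15]=2 scan→box=[15,17)
i=16: min(r-i=1, Z[1]=3)=1; Z[16]=1
i=17: fresh scan; Z[17]=0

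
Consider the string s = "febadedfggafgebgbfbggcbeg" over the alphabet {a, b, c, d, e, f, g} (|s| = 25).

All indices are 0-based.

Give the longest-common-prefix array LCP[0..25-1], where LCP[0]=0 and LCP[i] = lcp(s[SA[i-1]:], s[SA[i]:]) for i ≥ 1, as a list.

[0, 1, 0, 1, 1, 1, 2, 0, 0, 1, 0, 2, 1, 1, 0, 1, 1, 2, 0, 1, 1, 1, 1, 1, 2]

rank | idx | suffix
   0 |   3 | adedfggafgebgbfbggcbeg
   1 |  10 | afgebgbfbggcbeg
   2 |   2 | badedfggafgebgbfbggcbeg
   3 |  22 | beg
   4 |  16 | bfbggcbeg
   5 |  14 | bgbfbggcbeg
   6 |  18 | bggcbeg
   7 |  21 | cbeg
   8 |   4 | dedfggafgebgbfbggcbeg
   9 |   6 | dfggafgebgbfbggcbeg
  10 |   1 | ebadedfggafgebgbfbggcbeg
  11 |  13 | ebgbfbggcbeg
  12 |   5 | edfggafgebgbfbggcbeg
  13 |  23 | eg
  14 |  17 | fbggcbeg
  15 |   0 | febadedfggafgebgbfbggcbeg
  16 |  11 | fgebgbfbggcbeg
  17 |   7 | fggafgebgbfbggcbeg
  18 |  24 | g
  19 |   9 | gafgebgbfbggcbeg
  20 |  15 | gbfbggcbeg
  21 |  20 | gcbeg
  22 |  12 | gebgbfbggcbeg
  23 |   8 | ggafgebgbfbggcbeg
  24 |  19 | ggcbeg

SA = [3, 10, 2, 22, 16, 14, 18, 21, 4, 6, 1, 13, 5, 23, 17, 0, 11, 7, 24, 9, 15, 20, 12, 8, 19]
i: (SA[i-1],SA[i]) lcp shared
  1: (3,10) 1 'a'
  2: (10,2) 0 ''
  3: (2,22) 1 'b'
  4: (22,16) 1 'b'
  5: (16,14) 1 'b'
  6: (14,18) 2 'bg'
  7: (18,21) 0 ''
  8: (21,4) 0 ''
  9: (4,6) 1 'd'
  10: (6,1) 0 ''
  11: (1,13) 2 'eb'
  12: (13,5) 1 'e'
  13: (5,23) 1 'e'
  14: (23,17) 0 ''
  15: (17,0) 1 'f'
  16: (0,11) 1 'f'
  17: (11,7) 2 'fg'
  18: (7,24) 0 ''
  19: (24,9) 1 'g'
  20: (9,15) 1 'g'
  21: (15,20) 1 'g'
  22: (20,12) 1 'g'
  23: (12,8) 1 'g'
  24: (8,19) 2 'gg'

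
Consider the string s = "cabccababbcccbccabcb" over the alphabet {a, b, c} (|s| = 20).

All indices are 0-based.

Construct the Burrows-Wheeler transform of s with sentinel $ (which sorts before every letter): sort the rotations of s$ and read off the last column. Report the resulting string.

rank  rotation               last
    0  $cabccababbcccbccabcb  b
    1  ababbcccbccabcb$cabcc  c
    2  abbcccbccabcb$cabccab  b
    3  abcb$cabccababbcccbcc  c
    4  abccababbcccbccabcb$c  c
    5  b$cabccababbcccbccabc  c
    6  babbcccbccabcb$cabcca  a
    7  bbcccbccabcb$cabccaba  a
    8  bcb$cabccababbcccbcca  a
    9  bccababbcccbccabcb$ca  a
   10  bccabcb$cabccababbccc  c
   11  bcccbccabcb$cabccabab  b
   12  cababbcccbccabcb$cabc  c
   13  cabcb$cabccababbcccbc  c
   14  cabccababbcccbccabcb$  $
   15  cb$cabccababbcccbccab  b
   16  cbccabcb$cabccababbcc  c
   17  ccababbcccbccabcb$cab  b
   18  ccabcb$cabccababbcccb  b
   19  ccbccabcb$cabccababbc  c
   20  cccbccabcb$cabccababb  b

bcbcccaaaacbcc$bcbbcb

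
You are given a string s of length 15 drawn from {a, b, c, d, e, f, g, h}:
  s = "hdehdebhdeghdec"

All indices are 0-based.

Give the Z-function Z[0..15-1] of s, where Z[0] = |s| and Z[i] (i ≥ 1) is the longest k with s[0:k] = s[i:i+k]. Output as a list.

Z[0]=15
i=1: i≥r, start 0; Z[1]=0
i=2: i≥r, start 0; Z[2]=0
i=3: i≥r, start 0; Z[3]=3 grow→box=[3,6)
i=4: min(r-i=2, Z[1]=0)=0; Z[4]=0
i=5: min(r-i=1, Z[2]=0)=0; Z[5]=0
i=6: i≥r, start 0; Z[6]=0
i=7: i≥r, start 0; Z[7]=3 grow→box=[7,10)
i=8: min(r-i=2, Z[1]=0)=0; Z[8]=0
i=9: min(r-i=1, Z[2]=0)=0; Z[9]=0
i=10: i≥r, start 0; Z[10]=0
i=11: i≥r, start 0; Z[11]=3 grow→box=[11,14)
i=12: min(r-i=2, Z[1]=0)=0; Z[12]=0
i=13: min(r-i=1, Z[2]=0)=0; Z[13]=0
i=14: i≥r, start 0; Z[14]=0

[15, 0, 0, 3, 0, 0, 0, 3, 0, 0, 0, 3, 0, 0, 0]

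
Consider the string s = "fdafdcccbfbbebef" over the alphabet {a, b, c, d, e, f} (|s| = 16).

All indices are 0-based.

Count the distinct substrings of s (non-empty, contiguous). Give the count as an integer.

123

sorted suffixes:
  #0 SA[0]=2  'afdcccbfbbebef'
  #1 SA[1]=10  'bbebef'
  #2 SA[2]=11  'bebef'
  #3 SA[3]=13  'bef'
  #4 SA[4]=8  'bfbbebef'
  #5 SA[5]=7  'cbfbbebef'
  #6 SA[6]=6  'ccbfbbebef'
  #7 SA[7]=5  'cccbfbbebef'
  #8 SA[8]=1  'dafdcccbfbbebef'
  #9 SA[9]=4  'dcccbfbbebef'
  #10 SA[10]=12  'ebef'
  #11 SA[11]=14  'ef'
  #12 SA[12]=15  'f'
  #13 SA[13]=9  'fbbebef'
  #14 SA[14]=0  'fdafdcccbfbbebef'
  #15 SA[15]=3  'fdcccbfbbebef'

SA = [2, 10, 11, 13, 8, 7, 6, 5, 1, 4, 12, 14, 15, 9, 0, 3]
i: (SA[i-1],SA[i]) lcp shared
  1: (2,10) 0 ''
  2: (10,11) 1 'b'
  3: (11,13) 2 'be'
  4: (13,8) 1 'b'
  5: (8,7) 0 ''
  6: (7,6) 1 'c'
  7: (6,5) 2 'cc'
  8: (5,1) 0 ''
  9: (1,4) 1 'd'
  10: (4,12) 0 ''
  11: (12,14) 1 'e'
  12: (14,15) 0 ''
  13: (15,9) 1 'f'
  14: (9,0) 1 'f'
  15: (0,3) 2 'fd'

n(n+1)/2 = 16·17/2 = 136
Σ LCP = 0 + 0 + 1 + 2 + 1 + 0 + 1 + 2 + 0 + 1 + 0 + 1 + 0 + 1 + 1 + 2 = 13
distinct = 136 − 13 = 123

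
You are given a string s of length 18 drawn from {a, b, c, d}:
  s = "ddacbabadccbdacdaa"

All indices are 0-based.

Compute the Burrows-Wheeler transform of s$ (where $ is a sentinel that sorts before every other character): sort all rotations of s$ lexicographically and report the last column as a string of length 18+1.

rank  rotation             last
    0  $ddacbabadccbdacdaa  a
    1  a$ddacbabadccbdacda  a
    2  aa$ddacbabadccbdacd  d
    3  abadccbdacdaa$ddacb  b
    4  acbabadccbdacdaa$dd  d
    5  acdaa$ddacbabadccbd  d
    6  adccbdacdaa$ddacbab  b
    7  babadccbdacdaa$ddac  c
    8  badccbdacdaa$ddacba  a
    9  bdacdaa$ddacbabadcc  c
   10  cbabadccbdacdaa$dda  a
   11  cbdacdaa$ddacbabadc  c
   12  ccbdacdaa$ddacbabad  d
   13  cdaa$ddacbabadccbda  a
   14  daa$ddacbabadccbdac  c
   15  dacbabadccbdacdaa$d  d
   16  dacdaa$ddacbabadccb  b
   17  dccbdacdaa$ddacbaba  a
   18  ddacbabadccbdacdaa$  $

aadbddbcacacdacdba$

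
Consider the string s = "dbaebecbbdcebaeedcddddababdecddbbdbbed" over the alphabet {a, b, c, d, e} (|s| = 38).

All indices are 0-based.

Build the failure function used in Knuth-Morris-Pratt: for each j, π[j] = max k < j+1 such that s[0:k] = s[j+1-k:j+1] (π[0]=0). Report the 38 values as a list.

[0, 0, 0, 0, 0, 0, 0, 0, 0, 1, 0, 0, 0, 0, 0, 0, 1, 0, 1, 1, 1, 1, 0, 0, 0, 0, 1, 0, 0, 1, 1, 2, 0, 1, 2, 0, 0, 1]

π[0] = 0
j=1 s[j]='b': π[1]=0 (border '')
j=2 s[j]='a': π[2]=0 (border '')
j=3 s[j]='e': π[3]=0 (border '')
j=4 s[j]='b': π[4]=0 (border '')
j=5 s[j]='e': π[5]=0 (border '')
j=6 s[j]='c': π[6]=0 (border '')
j=7 s[j]='b': π[7]=0 (border '')
j=8 s[j]='b': π[8]=0 (border '')
j=9 s[j]='d': π[9]=1 (border 'd')
j=10 s[j]='c': k: 1→0; π[10]=0 (border '')
j=11 s[j]='e': π[11]=0 (border '')
j=12 s[j]='b': π[12]=0 (border '')
j=13 s[j]='a': π[13]=0 (border '')
j=14 s[j]='e': π[14]=0 (border '')
j=15 s[j]='e': π[15]=0 (border '')
j=16 s[j]='d': π[16]=1 (border 'd')
j=17 s[j]='c': k: 1→0; π[17]=0 (border '')
j=18 s[j]='d': π[18]=1 (border 'd')
j=19 s[j]='d': k: 1→0; π[19]=1 (border 'd')
j=20 s[j]='d': k: 1→0; π[20]=1 (border 'd')
j=21 s[j]='d': k: 1→0; π[21]=1 (border 'd')
j=22 s[j]='a': k: 1→0; π[22]=0 (border '')
j=23 s[j]='b': π[23]=0 (border '')
j=24 s[j]='a': π[24]=0 (border '')
j=25 s[j]='b': π[25]=0 (border '')
j=26 s[j]='d': π[26]=1 (border 'd')
j=27 s[j]='e': k: 1→0; π[27]=0 (border '')
j=28 s[j]='c': π[28]=0 (border '')
j=29 s[j]='d': π[29]=1 (border 'd')
j=30 s[j]='d': k: 1→0; π[30]=1 (border 'd')
j=31 s[j]='b': π[31]=2 (border 'db')
j=32 s[j]='b': k: 2→0; π[32]=0 (border '')
j=33 s[j]='d': π[33]=1 (border 'd')
j=34 s[j]='b': π[34]=2 (border 'db')
j=35 s[j]='b': k: 2→0; π[35]=0 (border '')
j=36 s[j]='e': π[36]=0 (border '')
j=37 s[j]='d': π[37]=1 (border 'd')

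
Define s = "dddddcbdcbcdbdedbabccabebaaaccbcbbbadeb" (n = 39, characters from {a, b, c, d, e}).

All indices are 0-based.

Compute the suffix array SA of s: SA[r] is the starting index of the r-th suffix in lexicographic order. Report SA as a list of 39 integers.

rank | idx | suffix
   0 |  25 | aaaccbcbbbadeb
   1 |  26 | aaccbcbbbadeb
   2 |  17 | abccabebaaaccbcbbbadeb
   3 |  21 | abebaaaccbcbbbadeb
   4 |  27 | accbcbbbadeb
   5 |  35 | adeb
   6 |  38 | b
   7 |  24 | baaaccbcbbbadeb
   8 |  16 | babccabebaaaccbcbbbadeb
   9 |  34 | badeb
  10 |  33 | bbadeb
  11 |  32 | bbbadeb
  12 |  30 | bcbbbadeb
  13 |  18 | bccabebaaaccbcbbbadeb
  14 |   9 | bcdbdedbabccabebaaaccbcbbbadeb
  15 |   6 | bdcbcdbdedbabccabebaaaccbcbbbadeb
  16 |  12 | bdedbabccabebaaaccbcbbbadeb
  17 |  22 | bebaaaccbcbbbadeb
  18 |  20 | cabebaaaccbcbbbadeb
  19 |  31 | cbbbadeb
  20 |  29 | cbcbbbadeb
  21 |   8 | cbcdbdedbabccabebaaaccbcbbbadeb
  22 |   5 | cbdcbcdbdedbabccabebaaaccbcbbbadeb
  23 |  19 | ccabebaaaccbcbbbadeb
  24 |  28 | ccbcbbbadeb
  25 |  10 | cdbdedbabccabebaaaccbcbbbadeb
  26 |  15 | dbabccabebaaaccbcbbbadeb
  27 |  11 | dbdedbabccabebaaaccbcbbbadeb
  28 |   7 | dcbcdbdedbabccabebaaaccbcbbbadeb
  29 |   4 | dcbdcbcdbdedbabccabebaaaccbcbbbadeb
  30 |   3 | ddcbdcbcdbdedbabccabebaaaccbcbbbadeb
  31 |   2 | dddcbdcbcdbdedbabccabebaaaccbcbbbadeb
  32 |   1 | ddddcbdcbcdbdedbabccabebaaaccbcbbbadeb
  33 |   0 | dddddcbdcbcdbdedbabccabebaaaccbcbbbadeb
  34 |  36 | deb
  35 |  13 | dedbabccabebaaaccbcbbbadeb
  36 |  37 | eb
  37 |  23 | ebaaaccbcbbbadeb
  38 |  14 | edbabccabebaaaccbcbbbadeb

[25, 26, 17, 21, 27, 35, 38, 24, 16, 34, 33, 32, 30, 18, 9, 6, 12, 22, 20, 31, 29, 8, 5, 19, 28, 10, 15, 11, 7, 4, 3, 2, 1, 0, 36, 13, 37, 23, 14]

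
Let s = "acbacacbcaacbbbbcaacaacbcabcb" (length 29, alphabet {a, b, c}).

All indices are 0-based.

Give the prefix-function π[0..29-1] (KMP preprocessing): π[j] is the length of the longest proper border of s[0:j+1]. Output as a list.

[0, 0, 0, 1, 2, 1, 2, 3, 0, 1, 1, 2, 3, 0, 0, 0, 0, 1, 1, 2, 1, 1, 2, 3, 0, 1, 0, 0, 0]

π[0] = 0
j=1 s[j]='c': π[1]=0 (border '')
j=2 s[j]='b': π[2]=0 (border '')
j=3 s[j]='a': π[3]=1 (border 'a')
j=4 s[j]='c': π[4]=2 (border 'ac')
j=5 s[j]='a': k: 2→0; π[5]=1 (border 'a')
j=6 s[j]='c': π[6]=2 (border 'ac')
j=7 s[j]='b': π[7]=3 (border 'acb')
j=8 s[j]='c': k: 3→0; π[8]=0 (border '')
j=9 s[j]='a': π[9]=1 (border 'a')
j=10 s[j]='a': k: 1→0; π[10]=1 (border 'a')
j=11 s[j]='c': π[11]=2 (border 'ac')
j=12 s[j]='b': π[12]=3 (border 'acb')
j=13 s[j]='b': k: 3→0; π[13]=0 (border '')
j=14 s[j]='b': π[14]=0 (border '')
j=15 s[j]='b': π[15]=0 (border '')
j=16 s[j]='c': π[16]=0 (border '')
j=17 s[j]='a': π[17]=1 (border 'a')
j=18 s[j]='a': k: 1→0; π[18]=1 (border 'a')
j=19 s[j]='c': π[19]=2 (border 'ac')
j=20 s[j]='a': k: 2→0; π[20]=1 (border 'a')
j=21 s[j]='a': k: 1→0; π[21]=1 (border 'a')
j=22 s[j]='c': π[22]=2 (border 'ac')
j=23 s[j]='b': π[23]=3 (border 'acb')
j=24 s[j]='c': k: 3→0; π[24]=0 (border '')
j=25 s[j]='a': π[25]=1 (border 'a')
j=26 s[j]='b': k: 1→0; π[26]=0 (border '')
j=27 s[j]='c': π[27]=0 (border '')
j=28 s[j]='b': π[28]=0 (border '')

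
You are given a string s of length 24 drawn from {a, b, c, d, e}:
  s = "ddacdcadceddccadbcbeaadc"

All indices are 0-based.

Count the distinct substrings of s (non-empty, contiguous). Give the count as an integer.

sorted suffixes:
  #0 SA[0]=20  'aadc'
  #1 SA[1]=2  'acdcadceddccadbcbeaadc'
  #2 SA[2]=14  'adbcbeaadc'
  #3 SA[3]=21  'adc'
  #4 SA[4]=6  'adceddccadbcbeaadc'
  #5 SA[5]=16  'bcbeaadc'
  #6 SA[6]=18  'beaadc'
  #7 SA[7]=23  'c'
  #8 SA[8]=13  'cadbcbeaadc'
  #9 SA[9]=5  'cadceddccadbcbeaadc'
  #10 SA[10]=17  'cbeaadc'
  #11 SA[11]=12  'ccadbcbeaadc'
  #12 SA[12]=3  'cdcadceddccadbcbeaadc'
  #13 SA[13]=8  'ceddccadbcbeaadc'
  #14 SA[14]=1  'dacdcadceddccadbcbeaadc'
  #15 SA[15]=15  'dbcbeaadc'
  #16 SA[16]=22  'dc'
  #17 SA[17]=4  'dcadceddccadbcbeaadc'
  #18 SA[18]=11  'dccadbcbeaadc'
  #19 SA[19]=7  'dceddccadbcbeaadc'
  #20 SA[20]=0  'ddacdcadceddccadbcbeaadc'
  #21 SA[21]=10  'ddccadbcbeaadc'
  #22 SA[22]=19  'eaadc'
  #23 SA[23]=9  'eddccadbcbeaadc'

SA = [20, 2, 14, 21, 6, 16, 18, 23, 13, 5, 17, 12, 3, 8, 1, 15, 22, 4, 11, 7, 0, 10, 19, 9]
[i] adj suffixes → lcp
  [1] 20/2 → 1 ('a')
  [2] 2/14 → 1 ('a')
  [3] 14/21 → 2 ('ad')
  [4] 21/6 → 3 ('adc')
  [5] 6/16 → 0 ('')
  [6] 16/18 → 1 ('b')
  [7] 18/23 → 0 ('')
  [8] 23/13 → 1 ('c')
  [9] 13/5 → 3 ('cad')
  [10] 5/17 → 1 ('c')
  [11] 17/12 → 1 ('c')
  [12] 12/3 → 1 ('c')
  [13] 3/8 → 1 ('c')
  [14] 8/1 → 0 ('')
  [15] 1/15 → 1 ('d')
  [16] 15/22 → 1 ('d')
  [17] 22/4 → 2 ('dc')
  [18] 4/11 → 2 ('dc')
  [19] 11/7 → 2 ('dc')
  [20] 7/0 → 1 ('d')
  [21] 0/10 → 2 ('dd')
  [22] 10/19 → 0 ('')
  [23] 19/9 → 1 ('e')

n(n+1)/2 = 24·25/2 = 300
Σ LCP = 0 + 1 + 1 + 2 + 3 + 0 + 1 + 0 + 1 + 3 + 1 + 1 + 1 + 1 + 0 + 1 + 1 + 2 + 2 + 2 + 1 + 2 + 0 + 1 = 28
distinct = 300 − 28 = 272

272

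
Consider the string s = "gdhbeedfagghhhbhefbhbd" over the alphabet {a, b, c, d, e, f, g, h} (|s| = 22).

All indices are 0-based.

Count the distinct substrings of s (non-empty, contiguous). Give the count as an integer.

234

rank→(start, suffix):
  0 → (8, 'agghhhbhefbhbd')
  1 → (20, 'bd')
  2 → (3, 'beedfagghhhbhefbhbd')
  3 → (18, 'bhbd')
  4 → (14, 'bhefbhbd')
  5 → (21, 'd')
  6 → (6, 'dfagghhhbhefbhbd')
  7 → (1, 'dhbeedfagghhhbhefbhbd')
  8 → (5, 'edfagghhhbhefbhbd')
  9 → (4, 'eedfagghhhbhefbhbd')
  10 → (16, 'efbhbd')
  11 → (7, 'fagghhhbhefbhbd')
  12 → (17, 'fbhbd')
  13 → (0, 'gdhbeedfagghhhbhefbhbd')
  14 → (9, 'gghhhbhefbhbd')
  15 → (10, 'ghhhbhefbhbd')
  16 → (19, 'hbd')
  17 → (2, 'hbeedfagghhhbhefbhbd')
  18 → (13, 'hbhefbhbd')
  19 → (15, 'hefbhbd')
  20 → (12, 'hhbhefbhbd')
  21 → (11, 'hhhbhefbhbd')

SA = [8, 20, 3, 18, 14, 21, 6, 1, 5, 4, 16, 7, 17, 0, 9, 10, 19, 2, 13, 15, 12, 11]
[i] adj suffixes → lcp
  [1] 8/20 → 0 ('')
  [2] 20/3 → 1 ('b')
  [3] 3/18 → 1 ('b')
  [4] 18/14 → 2 ('bh')
  [5] 14/21 → 0 ('')
  [6] 21/6 → 1 ('d')
  [7] 6/1 → 1 ('d')
  [8] 1/5 → 0 ('')
  [9] 5/4 → 1 ('e')
  [10] 4/16 → 1 ('e')
  [11] 16/7 → 0 ('')
  [12] 7/17 → 1 ('f')
  [13] 17/0 → 0 ('')
  [14] 0/9 → 1 ('g')
  [15] 9/10 → 1 ('g')
  [16] 10/19 → 0 ('')
  [17] 19/2 → 2 ('hb')
  [18] 2/13 → 2 ('hb')
  [19] 13/15 → 1 ('h')
  [20] 15/12 → 1 ('h')
  [21] 12/11 → 2 ('hh')

n(n+1)/2 = 22·23/2 = 253
Σ LCP = 0 + 0 + 1 + 1 + 2 + 0 + 1 + 1 + 0 + 1 + 1 + 0 + 1 + 0 + 1 + 1 + 0 + 2 + 2 + 1 + 1 + 2 = 19
distinct = 253 − 19 = 234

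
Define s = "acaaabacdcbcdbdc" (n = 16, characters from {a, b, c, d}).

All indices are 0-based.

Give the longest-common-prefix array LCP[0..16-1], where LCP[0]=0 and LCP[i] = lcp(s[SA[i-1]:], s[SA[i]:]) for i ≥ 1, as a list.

rank→(start, suffix):
  0 → (2, 'aaabacdcbcdbdc')
  1 → (3, 'aabacdcbcdbdc')
  2 → (4, 'abacdcbcdbdc')
  3 → (0, 'acaaabacdcbcdbdc')
  4 → (6, 'acdcbcdbdc')
  5 → (5, 'bacdcbcdbdc')
  6 → (10, 'bcdbdc')
  7 → (13, 'bdc')
  8 → (15, 'c')
  9 → (1, 'caaabacdcbcdbdc')
  10 → (9, 'cbcdbdc')
  11 → (11, 'cdbdc')
  12 → (7, 'cdcbcdbdc')
  13 → (12, 'dbdc')
  14 → (14, 'dc')
  15 → (8, 'dcbcdbdc')

SA = [2, 3, 4, 0, 6, 5, 10, 13, 15, 1, 9, 11, 7, 12, 14, 8]
i: (SA[i-1],SA[i]) lcp shared
  1: (2,3) 2 'aa'
  2: (3,4) 1 'a'
  3: (4,0) 1 'a'
  4: (0,6) 2 'ac'
  5: (6,5) 0 ''
  6: (5,10) 1 'b'
  7: (10,13) 1 'b'
  8: (13,15) 0 ''
  9: (15,1) 1 'c'
  10: (1,9) 1 'c'
  11: (9,11) 1 'c'
  12: (11,7) 2 'cd'
  13: (7,12) 0 ''
  14: (12,14) 1 'd'
  15: (14,8) 2 'dc'

[0, 2, 1, 1, 2, 0, 1, 1, 0, 1, 1, 1, 2, 0, 1, 2]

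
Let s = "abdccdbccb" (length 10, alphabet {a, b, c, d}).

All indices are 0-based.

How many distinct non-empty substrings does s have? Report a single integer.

48

rank | idx | suffix
   0 |   0 | abdccdbccb
   1 |   9 | b
   2 |   6 | bccb
   3 |   1 | bdccdbccb
   4 |   8 | cb
   5 |   7 | ccb
   6 |   3 | ccdbccb
   7 |   4 | cdbccb
   8 |   5 | dbccb
   9 |   2 | dccdbccb

SA = [0, 9, 6, 1, 8, 7, 3, 4, 5, 2]
[i] adj suffixes → lcp
  [1] 0/9 → 0 ('')
  [2] 9/6 → 1 ('b')
  [3] 6/1 → 1 ('b')
  [4] 1/8 → 0 ('')
  [5] 8/7 → 1 ('c')
  [6] 7/3 → 2 ('cc')
  [7] 3/4 → 1 ('c')
  [8] 4/5 → 0 ('')
  [9] 5/2 → 1 ('d')

n(n+1)/2 = 10·11/2 = 55
Σ LCP = 0 + 0 + 1 + 1 + 0 + 1 + 2 + 1 + 0 + 1 = 7
distinct = 55 − 7 = 48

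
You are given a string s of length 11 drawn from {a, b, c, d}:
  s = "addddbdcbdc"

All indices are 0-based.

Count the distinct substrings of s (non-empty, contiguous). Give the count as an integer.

53

rank→(start, suffix):
  0 → (0, 'addddbdcbdc')
  1 → (8, 'bdc')
  2 → (5, 'bdcbdc')
  3 → (10, 'c')
  4 → (7, 'cbdc')
  5 → (4, 'dbdcbdc')
  6 → (9, 'dc')
  7 → (6, 'dcbdc')
  8 → (3, 'ddbdcbdc')
  9 → (2, 'dddbdcbdc')
  10 → (1, 'ddddbdcbdc')

SA = [0, 8, 5, 10, 7, 4, 9, 6, 3, 2, 1]
rank  pair      lcp
   1  s[0:],s[8:]  0  ''
   2  s[8:],s[5:]  3  'bdc'
   3  s[5:],s[10:]  0  ''
   4  s[10:],s[7:]  1  'c'
   5  s[7:],s[4:]  0  ''
   6  s[4:],s[9:]  1  'd'
   7  s[9:],s[6:]  2  'dc'
   8  s[6:],s[3:]  1  'd'
   9  s[3:],s[2:]  2  'dd'
  10  s[2:],s[1:]  3  'ddd'

n(n+1)/2 = 11·12/2 = 66
Σ LCP = 0 + 0 + 3 + 0 + 1 + 0 + 1 + 2 + 1 + 2 + 3 = 13
distinct = 66 − 13 = 53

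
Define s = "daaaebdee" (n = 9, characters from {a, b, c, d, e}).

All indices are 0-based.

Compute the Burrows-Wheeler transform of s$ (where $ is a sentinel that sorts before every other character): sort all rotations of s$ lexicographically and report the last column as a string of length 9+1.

rank  rotation    last
    0  $daaaebdee  e
    1  aaaebdee$d  d
    2  aaebdee$da  a
    3  aebdee$daa  a
    4  bdee$daaae  e
    5  daaaebdee$  $
    6  dee$daaaeb  b
    7  e$daaaebde  e
    8  ebdee$daaa  a
    9  ee$daaaebd  d

edaae$bead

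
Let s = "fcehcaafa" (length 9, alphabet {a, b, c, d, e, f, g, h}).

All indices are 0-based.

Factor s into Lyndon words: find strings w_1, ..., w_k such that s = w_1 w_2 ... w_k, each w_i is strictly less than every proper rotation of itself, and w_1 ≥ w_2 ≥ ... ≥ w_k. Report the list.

["f", "ceh", "c", "aaf", "a"]

emit factor 1: 'f' (i=0, period=1)
emit factor 2: 'ceh' (i=1, period=3)
emit factor 3: 'c' (i=4, period=1)
emit factor 4: 'aaf' (i=5, period=3)
emit factor 5: 'a' (i=8, period=1)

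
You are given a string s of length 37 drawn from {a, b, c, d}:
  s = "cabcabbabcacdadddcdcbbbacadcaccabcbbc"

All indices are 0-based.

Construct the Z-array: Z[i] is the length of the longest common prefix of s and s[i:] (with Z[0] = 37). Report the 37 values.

[37, 0, 0, 3, 0, 0, 0, 0, 0, 2, 0, 1, 0, 0, 0, 0, 0, 1, 0, 1, 0, 0, 0, 0, 2, 0, 0, 2, 0, 1, 4, 0, 0, 1, 0, 0, 1]

Z[0]=37
i=1: i≥r, start 0; Z[1]=0
i=2: i≥r, start 0; Z[2]=0
i=3: i≥r, start 0; Z[3]=3 extend→box=[3,6)
i=4: min(r-i=2, Z[1]=0)=0; Z[4]=0
i=5: min(r-i=1, Z[2]=0)=0; Z[5]=0
i=6: i≥r, start 0; Z[6]=0
i=7: i≥r, start 0; Z[7]=0
i=8: i≥r, start 0; Z[8]=0
i=9: i≥r, start 0; Z[9]=2 extend→box=[9,11)
i=10: min(r-i=1, Z[1]=0)=0; Z[10]=0
i=11: i≥r, start 0; Z[11]=1 extend→box=[11,12)
i=12: i≥r, start 0; Z[12]=0
i=13: i≥r, start 0; Z[13]=0
i=14: i≥r, start 0; Z[14]=0
i=15: i≥r, start 0; Z[15]=0
i=16: i≥r, start 0; Z[16]=0
i=17: i≥r, start 0; Z[17]=1 extend→box=[17,18)
i=18: i≥r, start 0; Z[18]=0
i=19: i≥r, start 0; Z[19]=1 extend→box=[19,20)
i=20: i≥r, start 0; Z[20]=0
i=21: i≥r, start 0; Z[21]=0
i=22: i≥r, start 0; Z[22]=0
i=23: i≥r, start 0; Z[23]=0
i=24: i≥r, start 0; Z[24]=2 extend→box=[24,26)
i=25: min(r-i=1, Z[1]=0)=0; Z[25]=0
i=26: i≥r, start 0; Z[26]=0
i=27: i≥r, start 0; Z[27]=2 extend→box=[27,29)
i=28: min(r-i=1, Z[1]=0)=0; Z[28]=0
i=29: i≥r, start 0; Z[29]=1 extend→box=[29,30)
i=30: i≥r, start 0; Z[30]=4 extend→box=[30,34)
i=31: min(r-i=3, Z[1]=0)=0; Z[31]=0
i=32: min(r-i=2, Z[2]=0)=0; Z[32]=0
i=33: min(r-i=1, Z[3]=3)=1; Z[33]=1
i=34: i≥r, start 0; Z[34]=0
i=35: i≥r, start 0; Z[35]=0
i=36: i≥r, start 0; Z[36]=1 extend→box=[36,37)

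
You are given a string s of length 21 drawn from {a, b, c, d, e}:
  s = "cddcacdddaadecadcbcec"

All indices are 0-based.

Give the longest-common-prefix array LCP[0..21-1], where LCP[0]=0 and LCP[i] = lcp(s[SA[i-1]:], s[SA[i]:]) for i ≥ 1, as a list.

[0, 1, 1, 2, 0, 0, 1, 2, 1, 1, 3, 1, 0, 1, 2, 1, 2, 2, 1, 0, 2]

rank | idx | suffix
   0 |   9 | aadecadcbcec
   1 |   4 | acdddaadecadcbcec
   2 |  14 | adcbcec
   3 |  10 | adecadcbcec
   4 |  17 | bcec
   5 |  20 | c
   6 |   3 | cacdddaadecadcbcec
   7 |  13 | cadcbcec
   8 |  16 | cbcec
   9 |   0 | cddcacdddaadecadcbcec
  10 |   5 | cdddaadecadcbcec
  11 |  18 | cec
  12 |   8 | daadecadcbcec
  13 |   2 | dcacdddaadecadcbcec
  14 |  15 | dcbcec
  15 |   7 | ddaadecadcbcec
  16 |   1 | ddcacdddaadecadcbcec
  17 |   6 | dddaadecadcbcec
  18 |  11 | decadcbcec
  19 |  19 | ec
  20 |  12 | ecadcbcec

SA = [9, 4, 14, 10, 17, 20, 3, 13, 16, 0, 5, 18, 8, 2, 15, 7, 1, 6, 11, 19, 12]
rank  pair      lcp
   1  s[9:],s[4:]  1  'a'
   2  s[4:],s[14:]  1  'a'
   3  s[14:],s[10:]  2  'ad'
   4  s[10:],s[17:]  0  ''
   5  s[17:],s[20:]  0  ''
   6  s[20:],s[3:]  1  'c'
   7  s[3:],s[13:]  2  'ca'
   8  s[13:],s[16:]  1  'c'
   9  s[16:],s[0:]  1  'c'
  10  s[0:],s[5:]  3  'cdd'
  11  s[5:],s[18:]  1  'c'
  12  s[18:],s[8:]  0  ''
  13  s[8:],s[2:]  1  'd'
  14  s[2:],s[15:]  2  'dc'
  15  s[15:],s[7:]  1  'd'
  16  s[7:],s[1:]  2  'dd'
  17  s[1:],s[6:]  2  'dd'
  18  s[6:],s[11:]  1  'd'
  19  s[11:],s[19:]  0  ''
  20  s[19:],s[12:]  2  'ec'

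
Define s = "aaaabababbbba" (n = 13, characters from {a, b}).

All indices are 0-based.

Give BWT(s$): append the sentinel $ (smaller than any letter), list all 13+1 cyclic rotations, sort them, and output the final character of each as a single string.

ab$aaabbbaabba

rank  rotation        last
    0  $aaaabababbbba  a
    1  a$aaaabababbbb  b
    2  aaaabababbbba$  $
    3  aaabababbbba$a  a
    4  aabababbbba$aa  a
    5  abababbbba$aaa  a
    6  ababbbba$aaaab  b
    7  abbbba$aaaabab  b
    8  ba$aaaabababbb  b
    9  bababbbba$aaaa  a
   10  babbbba$aaaaba  a
   11  bba$aaaabababb  b
   12  bbba$aaaababab  b
   13  bbbba$aaaababa  a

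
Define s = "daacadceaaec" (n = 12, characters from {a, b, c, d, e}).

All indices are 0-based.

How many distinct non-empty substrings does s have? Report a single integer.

rank→(start, suffix):
  0 → (1, 'aacadceaaec')
  1 → (8, 'aaec')
  2 → (2, 'acadceaaec')
  3 → (4, 'adceaaec')
  4 → (9, 'aec')
  5 → (11, 'c')
  6 → (3, 'cadceaaec')
  7 → (6, 'ceaaec')
  8 → (0, 'daacadceaaec')
  9 → (5, 'dceaaec')
  10 → (7, 'eaaec')
  11 → (10, 'ec')

SA = [1, 8, 2, 4, 9, 11, 3, 6, 0, 5, 7, 10]
i: (SA[i-1],SA[i]) lcp shared
  1: (1,8) 2 'aa'
  2: (8,2) 1 'a'
  3: (2,4) 1 'a'
  4: (4,9) 1 'a'
  5: (9,11) 0 ''
  6: (11,3) 1 'c'
  7: (3,6) 1 'c'
  8: (6,0) 0 ''
  9: (0,5) 1 'd'
  10: (5,7) 0 ''
  11: (7,10) 1 'e'

n(n+1)/2 = 12·13/2 = 78
Σ LCP = 0 + 2 + 1 + 1 + 1 + 0 + 1 + 1 + 0 + 1 + 0 + 1 = 9
distinct = 78 − 9 = 69

69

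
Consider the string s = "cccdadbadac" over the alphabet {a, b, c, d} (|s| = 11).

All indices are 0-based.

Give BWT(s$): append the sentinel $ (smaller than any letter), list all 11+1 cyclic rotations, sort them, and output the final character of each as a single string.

rank  rotation      last
    0  $cccdadbadac  c
    1  ac$cccdadbad  d
    2  adac$cccdadb  b
    3  adbadac$cccd  d
    4  badac$cccdad  d
    5  c$cccdadbada  a
    6  cccdadbadac$  $
    7  ccdadbadac$c  c
    8  cdadbadac$cc  c
    9  dac$cccdadba  a
   10  dadbadac$ccc  c
   11  dbadac$cccda  a

cdbdda$ccaca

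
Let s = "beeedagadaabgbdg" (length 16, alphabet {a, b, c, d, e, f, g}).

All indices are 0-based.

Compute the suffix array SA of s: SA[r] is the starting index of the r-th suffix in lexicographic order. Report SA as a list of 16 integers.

rank | idx | suffix
   0 |   9 | aabgbdg
   1 |  10 | abgbdg
   2 |   7 | adaabgbdg
   3 |   5 | agadaabgbdg
   4 |  13 | bdg
   5 |   0 | beeedagadaabgbdg
   6 |  11 | bgbdg
   7 |   8 | daabgbdg
   8 |   4 | dagadaabgbdg
   9 |  14 | dg
  10 |   3 | edagadaabgbdg
  11 |   2 | eedagadaabgbdg
  12 |   1 | eeedagadaabgbdg
  13 |  15 | g
  14 |   6 | gadaabgbdg
  15 |  12 | gbdg

[9, 10, 7, 5, 13, 0, 11, 8, 4, 14, 3, 2, 1, 15, 6, 12]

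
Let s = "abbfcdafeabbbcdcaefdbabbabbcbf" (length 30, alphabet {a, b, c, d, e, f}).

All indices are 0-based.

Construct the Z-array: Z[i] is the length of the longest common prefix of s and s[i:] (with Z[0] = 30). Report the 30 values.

[30, 0, 0, 0, 0, 0, 1, 0, 0, 3, 0, 0, 0, 0, 0, 0, 1, 0, 0, 0, 0, 3, 0, 0, 3, 0, 0, 0, 0, 0]

Z[0]=30
i=1: fresh scan; Z[1]=0
i=2: fresh scan; Z[2]=0
i=3: fresh scan; Z[3]=0
i=4: fresh scan; Z[4]=0
i=5: fresh scan; Z[5]=0
i=6: fresh scan; Z[6]=1 extend→box=[6,7)
i=7: fresh scan; Z[7]=0
i=8: fresh scan; Z[8]=0
i=9: fresh scan; Z[9]=3 extend→box=[9,12)
i=10: min(r-i=2, Z[1]=0)=0; Z[10]=0
i=11: min(r-i=1, Z[2]=0)=0; Z[11]=0
i=12: fresh scan; Z[12]=0
i=13: fresh scan; Z[13]=0
i=14: fresh scan; Z[14]=0
i=15: fresh scan; Z[15]=0
i=16: fresh scan; Z[16]=1 extend→box=[16,17)
i=17: fresh scan; Z[17]=0
i=18: fresh scan; Z[18]=0
i=19: fresh scan; Z[19]=0
i=20: fresh scan; Z[20]=0
i=21: fresh scan; Z[21]=3 extend→box=[21,24)
i=22: min(r-i=2, Z[1]=0)=0; Z[22]=0
i=23: min(r-i=1, Z[2]=0)=0; Z[23]=0
i=24: fresh scan; Z[24]=3 extend→box=[24,27)
i=25: min(r-i=2, Z[1]=0)=0; Z[25]=0
i=26: min(r-i=1, Z[2]=0)=0; Z[26]=0
i=27: fresh scan; Z[27]=0
i=28: fresh scan; Z[28]=0
i=29: fresh scan; Z[29]=0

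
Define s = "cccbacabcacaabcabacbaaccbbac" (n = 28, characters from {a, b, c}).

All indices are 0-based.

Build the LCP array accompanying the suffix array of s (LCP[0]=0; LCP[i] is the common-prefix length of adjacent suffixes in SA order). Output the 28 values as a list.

rank→(start, suffix):
  0 → (11, 'aabcabacbaaccbbac')
  1 → (20, 'aaccbbac')
  2 → (15, 'abacbaaccbbac')
  3 → (12, 'abcabacbaaccbbac')
  4 → (6, 'abcacaabcabacbaaccbbac')
  5 → (26, 'ac')
  6 → (9, 'acaabcabacbaaccbbac')
  7 → (4, 'acabcacaabcabacbaaccbbac')
  8 → (17, 'acbaaccbbac')
  9 → (21, 'accbbac')
  10 → (19, 'baaccbbac')
  11 → (25, 'bac')
  12 → (3, 'bacabcacaabcabacbaaccbbac')
  13 → (16, 'bacbaaccbbac')
  14 → (24, 'bbac')
  15 → (13, 'bcabacbaaccbbac')
  16 → (7, 'bcacaabcabacbaaccbbac')
  17 → (27, 'c')
  18 → (10, 'caabcabacbaaccbbac')
  19 → (14, 'cabacbaaccbbac')
  20 → (5, 'cabcacaabcabacbaaccbbac')
  21 → (8, 'cacaabcabacbaaccbbac')
  22 → (18, 'cbaaccbbac')
  23 → (2, 'cbacabcacaabcabacbaaccbbac')
  24 → (23, 'cbbac')
  25 → (1, 'ccbacabcacaabcabacbaaccbbac')
  26 → (22, 'ccbbac')
  27 → (0, 'cccbacabcacaabcabacbaaccbbac')

SA = [11, 20, 15, 12, 6, 26, 9, 4, 17, 21, 19, 25, 3, 16, 24, 13, 7, 27, 10, 14, 5, 8, 18, 2, 23, 1, 22, 0]
rank  pair      lcp
   1  s[11:],s[20:]  2  'aa'
   2  s[20:],s[15:]  1  'a'
   3  s[15:],s[12:]  2  'ab'
   4  s[12:],s[6:]  4  'abca'
   5  s[6:],s[26:]  1  'a'
   6  s[26:],s[9:]  2  'ac'
   7  s[9:],s[4:]  3  'aca'
   8  s[4:],s[17:]  2  'ac'
   9  s[17:],s[21:]  2  'ac'
  10  s[21:],s[19:]  0  ''
  11  s[19:],s[25:]  2  'ba'
  12  s[25:],s[3:]  3  'bac'
  13  s[3:],s[16:]  3  'bac'
  14  s[16:],s[24:]  1  'b'
  15  s[24:],s[13:]  1  'b'
  16  s[13:],s[7:]  3  'bca'
  17  s[7:],s[27:]  0  ''
  18  s[27:],s[10:]  1  'c'
  19  s[10:],s[14:]  2  'ca'
  20  s[14:],s[5:]  3  'cab'
  21  s[5:],s[8:]  2  'ca'
  22  s[8:],s[18:]  1  'c'
  23  s[18:],s[2:]  3  'cba'
  24  s[2:],s[23:]  2  'cb'
  25  s[23:],s[1:]  1  'c'
  26  s[1:],s[22:]  3  'ccb'
  27  s[22:],s[0:]  2  'cc'

[0, 2, 1, 2, 4, 1, 2, 3, 2, 2, 0, 2, 3, 3, 1, 1, 3, 0, 1, 2, 3, 2, 1, 3, 2, 1, 3, 2]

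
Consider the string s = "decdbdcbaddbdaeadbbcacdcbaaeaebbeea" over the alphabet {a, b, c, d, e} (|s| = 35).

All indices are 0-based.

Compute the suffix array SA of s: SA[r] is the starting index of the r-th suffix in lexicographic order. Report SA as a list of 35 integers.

sorted suffixes:
  #0 SA[0]=34  'a'
  #1 SA[1]=25  'aaeaebbeea'
  #2 SA[2]=20  'acdcbaaeaebbeea'
  #3 SA[3]=15  'adbbcacdcbaaeaebbeea'
  #4 SA[4]=8  'addbdaeadbbcacdcbaaeaebbeea'
  #5 SA[5]=13  'aeadbbcacdcbaaeaebbeea'
  #6 SA[6]=26  'aeaebbeea'
  #7 SA[7]=28  'aebbeea'
  #8 SA[8]=24  'baaeaebbeea'
  #9 SA[9]=7  'baddbdaeadbbcacdcbaaeaebbeea'
  #10 SA[10]=17  'bbcacdcbaaeaebbeea'
  #11 SA[11]=30  'bbeea'
  #12 SA[12]=18  'bcacdcbaaeaebbeea'
  #13 SA[13]=11  'bdaeadbbcacdcbaaeaebbeea'
  #14 SA[14]=4  'bdcbaddbdaeadbbcacdcbaaeaebbeea'
  #15 SA[15]=31  'beea'
  #16 SA[16]=19  'cacdcbaaeaebbeea'
  #17 SA[17]=23  'cbaaeaebbeea'
  #18 SA[18]=6  'cbaddbdaeadbbcacdcbaaeaebbeea'
  #19 SA[19]=2  'cdbdcbaddbdaeadbbcacdcbaaeaebbeea'
  #20 SA[20]=21  'cdcbaaeaebbeea'
  #21 SA[21]=12  'daeadbbcacdcbaaeaebbeea'
  #22 SA[22]=16  'dbbcacdcbaaeaebbeea'
  #23 SA[23]=10  'dbdaeadbbcacdcbaaeaebbeea'
  #24 SA[24]=3  'dbdcbaddbdaeadbbcacdcbaaeaebbeea'
  #25 SA[25]=22  'dcbaaeaebbeea'
  #26 SA[26]=5  'dcbaddbdaeadbbcacdcbaaeaebbeea'
  #27 SA[27]=9  'ddbdaeadbbcacdcbaaeaebbeea'
  #28 SA[28]=0  'decdbdcbaddbdaeadbbcacdcbaaeaebbeea'
  #29 SA[29]=33  'ea'
  #30 SA[30]=14  'eadbbcacdcbaaeaebbeea'
  #31 SA[31]=27  'eaebbeea'
  #32 SA[32]=29  'ebbeea'
  #33 SA[33]=1  'ecdbdcbaddbdaeadbbcacdcbaaeaebbeea'
  #34 SA[34]=32  'eea'

[34, 25, 20, 15, 8, 13, 26, 28, 24, 7, 17, 30, 18, 11, 4, 31, 19, 23, 6, 2, 21, 12, 16, 10, 3, 22, 5, 9, 0, 33, 14, 27, 29, 1, 32]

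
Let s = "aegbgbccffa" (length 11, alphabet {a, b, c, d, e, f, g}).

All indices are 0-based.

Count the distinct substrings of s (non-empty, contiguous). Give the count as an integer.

60

rank | idx | suffix
   0 |  10 | a
   1 |   0 | aegbgbccffa
   2 |   5 | bccffa
   3 |   3 | bgbccffa
   4 |   6 | ccffa
   5 |   7 | cffa
   6 |   1 | egbgbccffa
   7 |   9 | fa
   8 |   8 | ffa
   9 |   4 | gbccffa
  10 |   2 | gbgbccffa

SA = [10, 0, 5, 3, 6, 7, 1, 9, 8, 4, 2]
[i] adj suffixes → lcp
  [1] 10/0 → 1 ('a')
  [2] 0/5 → 0 ('')
  [3] 5/3 → 1 ('b')
  [4] 3/6 → 0 ('')
  [5] 6/7 → 1 ('c')
  [6] 7/1 → 0 ('')
  [7] 1/9 → 0 ('')
  [8] 9/8 → 1 ('f')
  [9] 8/4 → 0 ('')
  [10] 4/2 → 2 ('gb')

n(n+1)/2 = 11·12/2 = 66
Σ LCP = 0 + 1 + 0 + 1 + 0 + 1 + 0 + 0 + 1 + 0 + 2 = 6
distinct = 66 − 6 = 60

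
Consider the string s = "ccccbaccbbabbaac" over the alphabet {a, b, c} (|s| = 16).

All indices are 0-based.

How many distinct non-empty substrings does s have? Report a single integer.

sorted suffixes:
  #0 SA[0]=13  'aac'
  #1 SA[1]=10  'abbaac'
  #2 SA[2]=14  'ac'
  #3 SA[3]=5  'accbbabbaac'
  #4 SA[4]=12  'baac'
  #5 SA[5]=9  'babbaac'
  #6 SA[6]=4  'baccbbabbaac'
  #7 SA[7]=11  'bbaac'
  #8 SA[8]=8  'bbabbaac'
  #9 SA[9]=15  'c'
  #10 SA[10]=3  'cbaccbbabbaac'
  #11 SA[11]=7  'cbbabbaac'
  #12 SA[12]=2  'ccbaccbbabbaac'
  #13 SA[13]=6  'ccbbabbaac'
  #14 SA[14]=1  'cccbaccbbabbaac'
  #15 SA[15]=0  'ccccbaccbbabbaac'

SA = [13, 10, 14, 5, 12, 9, 4, 11, 8, 15, 3, 7, 2, 6, 1, 0]
i: (SA[i-1],SA[i]) lcp shared
  1: (13,10) 1 'a'
  2: (10,14) 1 'a'
  3: (14,5) 2 'ac'
  4: (5,12) 0 ''
  5: (12,9) 2 'ba'
  6: (9,4) 2 'ba'
  7: (4,11) 1 'b'
  8: (11,8) 3 'bba'
  9: (8,15) 0 ''
  10: (15,3) 1 'c'
  11: (3,7) 2 'cb'
  12: (7,2) 1 'c'
  13: (2,6) 3 'ccb'
  14: (6,1) 2 'cc'
  15: (1,0) 3 'ccc'

n(n+1)/2 = 16·17/2 = 136
Σ LCP = 0 + 1 + 1 + 2 + 0 + 2 + 2 + 1 + 3 + 0 + 1 + 2 + 1 + 3 + 2 + 3 = 24
distinct = 136 − 24 = 112

112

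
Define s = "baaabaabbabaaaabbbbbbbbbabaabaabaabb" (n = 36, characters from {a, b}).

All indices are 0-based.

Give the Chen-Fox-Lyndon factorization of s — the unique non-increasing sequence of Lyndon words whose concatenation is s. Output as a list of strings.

["b", "aaabaabbab", "aaaabbbbbbbbbabaabaabaabb"]

emit factor 1: 'b' (i=0, period=1)
emit factor 2: 'aaabaabbab' (i=1, period=10)
emit factor 3: 'aaaabbbbbbbbbabaabaabaabb' (i=11, period=25)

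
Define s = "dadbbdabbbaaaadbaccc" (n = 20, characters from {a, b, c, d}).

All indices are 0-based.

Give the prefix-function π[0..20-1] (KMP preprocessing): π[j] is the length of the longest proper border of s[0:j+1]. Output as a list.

π[0] = 0
j=1 s[j]='a': π[1]=0 (border '')
j=2 s[j]='d': π[2]=1 (border 'd')
j=3 s[j]='b': k: 1→0; π[3]=0 (border '')
j=4 s[j]='b': π[4]=0 (border '')
j=5 s[j]='d': π[5]=1 (border 'd')
j=6 s[j]='a': π[6]=2 (border 'da')
j=7 s[j]='b': k: 2→0; π[7]=0 (border '')
j=8 s[j]='b': π[8]=0 (border '')
j=9 s[j]='b': π[9]=0 (border '')
j=10 s[j]='a': π[10]=0 (border '')
j=11 s[j]='a': π[11]=0 (border '')
j=12 s[j]='a': π[12]=0 (border '')
j=13 s[j]='a': π[13]=0 (border '')
j=14 s[j]='d': π[14]=1 (border 'd')
j=15 s[j]='b': k: 1→0; π[15]=0 (border '')
j=16 s[j]='a': π[16]=0 (border '')
j=17 s[j]='c': π[17]=0 (border '')
j=18 s[j]='c': π[18]=0 (border '')
j=19 s[j]='c': π[19]=0 (border '')

[0, 0, 1, 0, 0, 1, 2, 0, 0, 0, 0, 0, 0, 0, 1, 0, 0, 0, 0, 0]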